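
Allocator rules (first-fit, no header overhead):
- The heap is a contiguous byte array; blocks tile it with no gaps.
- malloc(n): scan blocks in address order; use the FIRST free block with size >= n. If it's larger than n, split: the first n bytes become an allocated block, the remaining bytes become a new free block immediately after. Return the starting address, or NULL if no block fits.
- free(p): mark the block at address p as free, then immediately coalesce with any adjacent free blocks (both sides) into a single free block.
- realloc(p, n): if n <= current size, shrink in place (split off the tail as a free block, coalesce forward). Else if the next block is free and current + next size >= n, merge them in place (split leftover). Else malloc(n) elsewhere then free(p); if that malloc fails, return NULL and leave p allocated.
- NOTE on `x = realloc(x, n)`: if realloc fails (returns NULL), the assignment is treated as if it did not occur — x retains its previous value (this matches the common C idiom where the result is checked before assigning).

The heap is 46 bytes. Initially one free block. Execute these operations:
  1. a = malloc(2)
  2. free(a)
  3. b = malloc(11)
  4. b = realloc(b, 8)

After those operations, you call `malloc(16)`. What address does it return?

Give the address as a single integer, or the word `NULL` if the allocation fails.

Answer: 8

Derivation:
Op 1: a = malloc(2) -> a = 0; heap: [0-1 ALLOC][2-45 FREE]
Op 2: free(a) -> (freed a); heap: [0-45 FREE]
Op 3: b = malloc(11) -> b = 0; heap: [0-10 ALLOC][11-45 FREE]
Op 4: b = realloc(b, 8) -> b = 0; heap: [0-7 ALLOC][8-45 FREE]
malloc(16): first-fit scan over [0-7 ALLOC][8-45 FREE] -> 8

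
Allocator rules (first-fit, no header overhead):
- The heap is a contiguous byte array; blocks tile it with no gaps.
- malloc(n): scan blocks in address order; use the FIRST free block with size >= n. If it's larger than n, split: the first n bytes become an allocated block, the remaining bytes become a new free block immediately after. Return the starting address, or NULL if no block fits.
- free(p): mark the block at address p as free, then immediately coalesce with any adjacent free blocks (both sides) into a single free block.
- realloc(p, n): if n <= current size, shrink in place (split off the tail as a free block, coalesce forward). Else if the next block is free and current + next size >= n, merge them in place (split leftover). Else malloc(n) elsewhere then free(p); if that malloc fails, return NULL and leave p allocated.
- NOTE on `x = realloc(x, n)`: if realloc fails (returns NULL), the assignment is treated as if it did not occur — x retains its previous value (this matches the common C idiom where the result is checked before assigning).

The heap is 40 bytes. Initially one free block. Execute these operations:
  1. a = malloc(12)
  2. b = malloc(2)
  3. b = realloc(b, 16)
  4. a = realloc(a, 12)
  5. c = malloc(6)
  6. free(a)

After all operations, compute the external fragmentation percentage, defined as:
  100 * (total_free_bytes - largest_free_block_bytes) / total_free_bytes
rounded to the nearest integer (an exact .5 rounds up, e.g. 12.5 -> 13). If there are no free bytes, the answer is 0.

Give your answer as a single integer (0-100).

Op 1: a = malloc(12) -> a = 0; heap: [0-11 ALLOC][12-39 FREE]
Op 2: b = malloc(2) -> b = 12; heap: [0-11 ALLOC][12-13 ALLOC][14-39 FREE]
Op 3: b = realloc(b, 16) -> b = 12; heap: [0-11 ALLOC][12-27 ALLOC][28-39 FREE]
Op 4: a = realloc(a, 12) -> a = 0; heap: [0-11 ALLOC][12-27 ALLOC][28-39 FREE]
Op 5: c = malloc(6) -> c = 28; heap: [0-11 ALLOC][12-27 ALLOC][28-33 ALLOC][34-39 FREE]
Op 6: free(a) -> (freed a); heap: [0-11 FREE][12-27 ALLOC][28-33 ALLOC][34-39 FREE]
Free blocks: [12 6] total_free=18 largest=12 -> 100*(18-12)/18 = 600/18 ≈ 33.333 -> rounds to 33

Answer: 33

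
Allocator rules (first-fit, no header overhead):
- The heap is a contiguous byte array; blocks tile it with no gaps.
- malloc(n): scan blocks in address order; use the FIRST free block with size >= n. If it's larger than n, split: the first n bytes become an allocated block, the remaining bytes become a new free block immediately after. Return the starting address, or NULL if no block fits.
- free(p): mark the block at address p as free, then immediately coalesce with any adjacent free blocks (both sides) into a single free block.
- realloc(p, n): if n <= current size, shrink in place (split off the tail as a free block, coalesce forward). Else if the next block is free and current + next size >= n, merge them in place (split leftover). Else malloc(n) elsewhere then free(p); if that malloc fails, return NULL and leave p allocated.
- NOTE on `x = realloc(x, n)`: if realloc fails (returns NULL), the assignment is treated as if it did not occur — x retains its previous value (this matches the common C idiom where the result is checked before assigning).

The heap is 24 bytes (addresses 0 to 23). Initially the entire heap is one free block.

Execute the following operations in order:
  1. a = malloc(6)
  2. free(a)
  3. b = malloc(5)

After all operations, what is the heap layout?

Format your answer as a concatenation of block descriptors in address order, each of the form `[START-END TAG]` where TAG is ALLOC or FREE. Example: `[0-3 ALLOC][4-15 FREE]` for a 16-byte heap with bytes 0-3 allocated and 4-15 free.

Answer: [0-4 ALLOC][5-23 FREE]

Derivation:
Op 1: a = malloc(6) -> a = 0; heap: [0-5 ALLOC][6-23 FREE]
Op 2: free(a) -> (freed a); heap: [0-23 FREE]
Op 3: b = malloc(5) -> b = 0; heap: [0-4 ALLOC][5-23 FREE]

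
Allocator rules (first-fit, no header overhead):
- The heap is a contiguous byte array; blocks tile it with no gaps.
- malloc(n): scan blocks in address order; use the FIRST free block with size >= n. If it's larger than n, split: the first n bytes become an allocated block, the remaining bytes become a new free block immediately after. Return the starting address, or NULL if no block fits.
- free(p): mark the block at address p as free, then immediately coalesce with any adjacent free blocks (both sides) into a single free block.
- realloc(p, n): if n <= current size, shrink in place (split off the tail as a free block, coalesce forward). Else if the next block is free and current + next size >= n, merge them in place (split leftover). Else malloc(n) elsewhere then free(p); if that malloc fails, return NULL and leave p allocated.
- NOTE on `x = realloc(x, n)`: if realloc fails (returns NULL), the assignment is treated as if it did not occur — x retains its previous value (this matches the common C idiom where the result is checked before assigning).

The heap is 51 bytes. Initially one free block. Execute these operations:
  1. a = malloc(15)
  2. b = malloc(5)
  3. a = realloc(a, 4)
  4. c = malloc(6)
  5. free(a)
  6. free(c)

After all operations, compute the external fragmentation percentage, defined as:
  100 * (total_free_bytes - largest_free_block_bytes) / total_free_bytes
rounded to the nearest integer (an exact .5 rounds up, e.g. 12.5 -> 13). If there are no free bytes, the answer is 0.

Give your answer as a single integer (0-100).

Op 1: a = malloc(15) -> a = 0; heap: [0-14 ALLOC][15-50 FREE]
Op 2: b = malloc(5) -> b = 15; heap: [0-14 ALLOC][15-19 ALLOC][20-50 FREE]
Op 3: a = realloc(a, 4) -> a = 0; heap: [0-3 ALLOC][4-14 FREE][15-19 ALLOC][20-50 FREE]
Op 4: c = malloc(6) -> c = 4; heap: [0-3 ALLOC][4-9 ALLOC][10-14 FREE][15-19 ALLOC][20-50 FREE]
Op 5: free(a) -> (freed a); heap: [0-3 FREE][4-9 ALLOC][10-14 FREE][15-19 ALLOC][20-50 FREE]
Op 6: free(c) -> (freed c); heap: [0-14 FREE][15-19 ALLOC][20-50 FREE]
Free blocks: [15 31] total_free=46 largest=31 -> 100*(46-31)/46 = 1500/46 ≈ 32.609 -> rounds to 33

Answer: 33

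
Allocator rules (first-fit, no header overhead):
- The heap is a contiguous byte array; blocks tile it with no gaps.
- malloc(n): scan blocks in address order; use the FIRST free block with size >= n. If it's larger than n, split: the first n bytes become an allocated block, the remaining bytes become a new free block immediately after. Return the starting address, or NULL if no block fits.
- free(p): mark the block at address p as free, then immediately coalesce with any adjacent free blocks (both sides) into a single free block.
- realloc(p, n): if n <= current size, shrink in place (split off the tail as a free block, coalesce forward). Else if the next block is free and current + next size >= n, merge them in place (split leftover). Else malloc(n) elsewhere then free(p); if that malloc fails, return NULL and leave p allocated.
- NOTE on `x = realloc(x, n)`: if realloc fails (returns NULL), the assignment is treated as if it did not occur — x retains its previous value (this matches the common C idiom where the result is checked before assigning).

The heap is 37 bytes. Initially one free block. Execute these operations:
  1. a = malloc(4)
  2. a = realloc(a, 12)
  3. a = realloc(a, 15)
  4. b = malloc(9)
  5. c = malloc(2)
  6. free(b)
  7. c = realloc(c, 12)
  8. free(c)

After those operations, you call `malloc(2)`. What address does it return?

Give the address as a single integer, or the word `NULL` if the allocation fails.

Op 1: a = malloc(4) -> a = 0; heap: [0-3 ALLOC][4-36 FREE]
Op 2: a = realloc(a, 12) -> a = 0; heap: [0-11 ALLOC][12-36 FREE]
Op 3: a = realloc(a, 15) -> a = 0; heap: [0-14 ALLOC][15-36 FREE]
Op 4: b = malloc(9) -> b = 15; heap: [0-14 ALLOC][15-23 ALLOC][24-36 FREE]
Op 5: c = malloc(2) -> c = 24; heap: [0-14 ALLOC][15-23 ALLOC][24-25 ALLOC][26-36 FREE]
Op 6: free(b) -> (freed b); heap: [0-14 ALLOC][15-23 FREE][24-25 ALLOC][26-36 FREE]
Op 7: c = realloc(c, 12) -> c = 24; heap: [0-14 ALLOC][15-23 FREE][24-35 ALLOC][36-36 FREE]
Op 8: free(c) -> (freed c); heap: [0-14 ALLOC][15-36 FREE]
malloc(2): first-fit scan over [0-14 ALLOC][15-36 FREE] -> 15

Answer: 15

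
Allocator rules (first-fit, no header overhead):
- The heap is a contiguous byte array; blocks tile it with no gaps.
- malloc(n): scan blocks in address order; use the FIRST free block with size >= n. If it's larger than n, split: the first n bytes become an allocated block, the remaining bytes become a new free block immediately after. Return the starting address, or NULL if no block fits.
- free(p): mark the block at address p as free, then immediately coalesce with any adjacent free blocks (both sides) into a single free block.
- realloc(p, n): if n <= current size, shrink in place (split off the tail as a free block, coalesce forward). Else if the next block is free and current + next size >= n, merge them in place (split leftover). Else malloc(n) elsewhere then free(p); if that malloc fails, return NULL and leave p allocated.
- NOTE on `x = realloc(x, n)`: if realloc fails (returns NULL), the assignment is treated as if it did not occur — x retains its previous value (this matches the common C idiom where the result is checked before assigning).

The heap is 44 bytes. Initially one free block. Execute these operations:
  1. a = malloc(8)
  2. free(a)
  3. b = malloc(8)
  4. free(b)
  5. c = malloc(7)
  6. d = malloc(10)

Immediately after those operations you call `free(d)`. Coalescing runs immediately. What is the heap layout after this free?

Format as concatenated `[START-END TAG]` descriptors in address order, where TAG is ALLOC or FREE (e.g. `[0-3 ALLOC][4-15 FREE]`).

Op 1: a = malloc(8) -> a = 0; heap: [0-7 ALLOC][8-43 FREE]
Op 2: free(a) -> (freed a); heap: [0-43 FREE]
Op 3: b = malloc(8) -> b = 0; heap: [0-7 ALLOC][8-43 FREE]
Op 4: free(b) -> (freed b); heap: [0-43 FREE]
Op 5: c = malloc(7) -> c = 0; heap: [0-6 ALLOC][7-43 FREE]
Op 6: d = malloc(10) -> d = 7; heap: [0-6 ALLOC][7-16 ALLOC][17-43 FREE]
free(d): d = 7 -> block [7-16 ALLOC]; mark free, coalesce with adjacent free neighbors -> [0-6 ALLOC][7-43 FREE]

Answer: [0-6 ALLOC][7-43 FREE]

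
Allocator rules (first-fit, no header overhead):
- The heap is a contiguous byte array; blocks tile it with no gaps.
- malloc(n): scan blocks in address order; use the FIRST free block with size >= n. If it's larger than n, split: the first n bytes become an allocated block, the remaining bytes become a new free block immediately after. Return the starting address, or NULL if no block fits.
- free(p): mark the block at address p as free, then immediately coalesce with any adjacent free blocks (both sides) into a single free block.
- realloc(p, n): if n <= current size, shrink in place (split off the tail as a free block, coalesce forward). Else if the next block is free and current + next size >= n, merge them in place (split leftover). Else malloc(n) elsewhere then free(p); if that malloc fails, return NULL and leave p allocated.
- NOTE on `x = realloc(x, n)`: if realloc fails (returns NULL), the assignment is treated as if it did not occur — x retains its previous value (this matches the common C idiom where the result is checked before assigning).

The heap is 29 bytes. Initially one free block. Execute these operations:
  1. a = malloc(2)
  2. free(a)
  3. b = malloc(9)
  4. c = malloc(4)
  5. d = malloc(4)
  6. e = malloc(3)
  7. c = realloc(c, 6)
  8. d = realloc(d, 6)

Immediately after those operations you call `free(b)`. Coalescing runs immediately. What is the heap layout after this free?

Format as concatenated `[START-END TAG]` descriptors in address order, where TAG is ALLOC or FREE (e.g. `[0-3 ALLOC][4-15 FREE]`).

Answer: [0-12 FREE][13-16 ALLOC][17-19 ALLOC][20-25 ALLOC][26-28 FREE]

Derivation:
Op 1: a = malloc(2) -> a = 0; heap: [0-1 ALLOC][2-28 FREE]
Op 2: free(a) -> (freed a); heap: [0-28 FREE]
Op 3: b = malloc(9) -> b = 0; heap: [0-8 ALLOC][9-28 FREE]
Op 4: c = malloc(4) -> c = 9; heap: [0-8 ALLOC][9-12 ALLOC][13-28 FREE]
Op 5: d = malloc(4) -> d = 13; heap: [0-8 ALLOC][9-12 ALLOC][13-16 ALLOC][17-28 FREE]
Op 6: e = malloc(3) -> e = 17; heap: [0-8 ALLOC][9-12 ALLOC][13-16 ALLOC][17-19 ALLOC][20-28 FREE]
Op 7: c = realloc(c, 6) -> c = 20; heap: [0-8 ALLOC][9-12 FREE][13-16 ALLOC][17-19 ALLOC][20-25 ALLOC][26-28 FREE]
Op 8: d = realloc(d, 6) -> NULL (d unchanged); heap: [0-8 ALLOC][9-12 FREE][13-16 ALLOC][17-19 ALLOC][20-25 ALLOC][26-28 FREE]
free(b): b = 0 -> block [0-8 ALLOC]; mark free, coalesce with adjacent free neighbors -> [0-12 FREE][13-16 ALLOC][17-19 ALLOC][20-25 ALLOC][26-28 FREE]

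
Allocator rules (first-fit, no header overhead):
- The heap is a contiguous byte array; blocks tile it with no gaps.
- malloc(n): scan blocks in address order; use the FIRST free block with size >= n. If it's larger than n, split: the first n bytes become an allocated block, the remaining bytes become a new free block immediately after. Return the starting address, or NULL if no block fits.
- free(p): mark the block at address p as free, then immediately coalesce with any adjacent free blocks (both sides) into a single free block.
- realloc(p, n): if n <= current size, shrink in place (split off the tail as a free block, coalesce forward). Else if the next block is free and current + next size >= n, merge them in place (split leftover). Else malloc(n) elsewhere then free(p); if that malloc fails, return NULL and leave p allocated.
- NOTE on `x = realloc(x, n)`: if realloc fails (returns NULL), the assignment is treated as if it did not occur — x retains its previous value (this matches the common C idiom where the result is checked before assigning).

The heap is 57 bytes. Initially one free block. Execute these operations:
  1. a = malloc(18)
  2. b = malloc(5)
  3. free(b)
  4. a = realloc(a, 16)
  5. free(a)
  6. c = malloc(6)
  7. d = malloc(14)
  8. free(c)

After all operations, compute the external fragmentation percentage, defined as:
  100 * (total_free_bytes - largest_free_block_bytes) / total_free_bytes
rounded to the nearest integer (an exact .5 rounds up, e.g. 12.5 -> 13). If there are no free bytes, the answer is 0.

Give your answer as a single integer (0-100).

Op 1: a = malloc(18) -> a = 0; heap: [0-17 ALLOC][18-56 FREE]
Op 2: b = malloc(5) -> b = 18; heap: [0-17 ALLOC][18-22 ALLOC][23-56 FREE]
Op 3: free(b) -> (freed b); heap: [0-17 ALLOC][18-56 FREE]
Op 4: a = realloc(a, 16) -> a = 0; heap: [0-15 ALLOC][16-56 FREE]
Op 5: free(a) -> (freed a); heap: [0-56 FREE]
Op 6: c = malloc(6) -> c = 0; heap: [0-5 ALLOC][6-56 FREE]
Op 7: d = malloc(14) -> d = 6; heap: [0-5 ALLOC][6-19 ALLOC][20-56 FREE]
Op 8: free(c) -> (freed c); heap: [0-5 FREE][6-19 ALLOC][20-56 FREE]
Free blocks: [6 37] total_free=43 largest=37 -> 100*(43-37)/43 = 600/43 ≈ 13.953 -> rounds to 14

Answer: 14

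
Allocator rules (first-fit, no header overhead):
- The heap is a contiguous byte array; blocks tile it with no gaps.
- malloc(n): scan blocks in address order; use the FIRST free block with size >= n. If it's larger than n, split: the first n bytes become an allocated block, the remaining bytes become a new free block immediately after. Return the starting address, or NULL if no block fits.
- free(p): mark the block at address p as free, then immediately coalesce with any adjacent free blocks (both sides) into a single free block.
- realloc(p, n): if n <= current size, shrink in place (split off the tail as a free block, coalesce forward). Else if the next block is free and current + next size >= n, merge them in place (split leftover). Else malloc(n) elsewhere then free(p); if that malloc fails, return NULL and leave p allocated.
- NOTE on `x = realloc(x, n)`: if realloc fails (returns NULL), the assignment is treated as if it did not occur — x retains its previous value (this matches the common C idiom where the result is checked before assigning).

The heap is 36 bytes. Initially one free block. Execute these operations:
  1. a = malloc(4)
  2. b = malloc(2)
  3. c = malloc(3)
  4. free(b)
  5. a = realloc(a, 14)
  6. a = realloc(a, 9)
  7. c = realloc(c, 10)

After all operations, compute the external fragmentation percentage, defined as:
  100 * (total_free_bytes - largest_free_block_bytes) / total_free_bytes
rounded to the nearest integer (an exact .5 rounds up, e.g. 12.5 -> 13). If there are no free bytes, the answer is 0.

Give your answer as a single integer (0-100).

Answer: 47

Derivation:
Op 1: a = malloc(4) -> a = 0; heap: [0-3 ALLOC][4-35 FREE]
Op 2: b = malloc(2) -> b = 4; heap: [0-3 ALLOC][4-5 ALLOC][6-35 FREE]
Op 3: c = malloc(3) -> c = 6; heap: [0-3 ALLOC][4-5 ALLOC][6-8 ALLOC][9-35 FREE]
Op 4: free(b) -> (freed b); heap: [0-3 ALLOC][4-5 FREE][6-8 ALLOC][9-35 FREE]
Op 5: a = realloc(a, 14) -> a = 9; heap: [0-5 FREE][6-8 ALLOC][9-22 ALLOC][23-35 FREE]
Op 6: a = realloc(a, 9) -> a = 9; heap: [0-5 FREE][6-8 ALLOC][9-17 ALLOC][18-35 FREE]
Op 7: c = realloc(c, 10) -> c = 18; heap: [0-8 FREE][9-17 ALLOC][18-27 ALLOC][28-35 FREE]
Free blocks: [9 8] total_free=17 largest=9 -> 100*(17-9)/17 = 800/17 ≈ 47.059 -> rounds to 47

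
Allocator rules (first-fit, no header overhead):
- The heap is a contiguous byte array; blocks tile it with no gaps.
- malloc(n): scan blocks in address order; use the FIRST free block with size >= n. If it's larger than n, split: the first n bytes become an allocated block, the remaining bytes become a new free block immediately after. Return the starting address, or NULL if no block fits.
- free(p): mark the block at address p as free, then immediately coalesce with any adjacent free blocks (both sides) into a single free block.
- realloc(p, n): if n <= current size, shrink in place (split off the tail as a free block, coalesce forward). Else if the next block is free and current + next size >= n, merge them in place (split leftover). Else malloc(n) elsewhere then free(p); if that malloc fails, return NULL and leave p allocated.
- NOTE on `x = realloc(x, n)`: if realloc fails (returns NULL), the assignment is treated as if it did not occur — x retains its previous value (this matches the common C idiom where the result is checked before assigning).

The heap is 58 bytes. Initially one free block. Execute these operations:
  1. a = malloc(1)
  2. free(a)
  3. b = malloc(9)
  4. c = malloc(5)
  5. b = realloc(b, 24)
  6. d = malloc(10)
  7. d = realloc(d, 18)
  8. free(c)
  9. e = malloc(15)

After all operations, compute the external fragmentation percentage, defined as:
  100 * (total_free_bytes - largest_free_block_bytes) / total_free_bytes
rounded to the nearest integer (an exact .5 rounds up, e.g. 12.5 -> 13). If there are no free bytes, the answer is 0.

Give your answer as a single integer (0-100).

Op 1: a = malloc(1) -> a = 0; heap: [0-0 ALLOC][1-57 FREE]
Op 2: free(a) -> (freed a); heap: [0-57 FREE]
Op 3: b = malloc(9) -> b = 0; heap: [0-8 ALLOC][9-57 FREE]
Op 4: c = malloc(5) -> c = 9; heap: [0-8 ALLOC][9-13 ALLOC][14-57 FREE]
Op 5: b = realloc(b, 24) -> b = 14; heap: [0-8 FREE][9-13 ALLOC][14-37 ALLOC][38-57 FREE]
Op 6: d = malloc(10) -> d = 38; heap: [0-8 FREE][9-13 ALLOC][14-37 ALLOC][38-47 ALLOC][48-57 FREE]
Op 7: d = realloc(d, 18) -> d = 38; heap: [0-8 FREE][9-13 ALLOC][14-37 ALLOC][38-55 ALLOC][56-57 FREE]
Op 8: free(c) -> (freed c); heap: [0-13 FREE][14-37 ALLOC][38-55 ALLOC][56-57 FREE]
Op 9: e = malloc(15) -> e = NULL; heap: [0-13 FREE][14-37 ALLOC][38-55 ALLOC][56-57 FREE]
Free blocks: [14 2] total_free=16 largest=14 -> 100*(16-14)/16 = 200/16 = 12.5 -> rounds to 13

Answer: 13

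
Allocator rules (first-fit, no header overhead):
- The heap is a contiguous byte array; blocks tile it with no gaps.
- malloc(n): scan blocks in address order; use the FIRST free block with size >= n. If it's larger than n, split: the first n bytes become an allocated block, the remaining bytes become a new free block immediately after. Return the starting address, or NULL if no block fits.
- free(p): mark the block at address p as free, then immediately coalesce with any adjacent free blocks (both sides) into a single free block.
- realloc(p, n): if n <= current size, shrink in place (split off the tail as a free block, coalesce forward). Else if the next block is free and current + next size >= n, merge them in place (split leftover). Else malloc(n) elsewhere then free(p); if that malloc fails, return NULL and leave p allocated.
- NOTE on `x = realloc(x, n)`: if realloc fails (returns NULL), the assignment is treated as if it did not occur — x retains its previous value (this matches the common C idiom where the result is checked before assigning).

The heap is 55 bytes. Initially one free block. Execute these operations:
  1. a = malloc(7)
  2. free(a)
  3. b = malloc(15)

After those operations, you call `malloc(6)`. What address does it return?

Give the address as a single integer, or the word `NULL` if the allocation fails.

Answer: 15

Derivation:
Op 1: a = malloc(7) -> a = 0; heap: [0-6 ALLOC][7-54 FREE]
Op 2: free(a) -> (freed a); heap: [0-54 FREE]
Op 3: b = malloc(15) -> b = 0; heap: [0-14 ALLOC][15-54 FREE]
malloc(6): first-fit scan over [0-14 ALLOC][15-54 FREE] -> 15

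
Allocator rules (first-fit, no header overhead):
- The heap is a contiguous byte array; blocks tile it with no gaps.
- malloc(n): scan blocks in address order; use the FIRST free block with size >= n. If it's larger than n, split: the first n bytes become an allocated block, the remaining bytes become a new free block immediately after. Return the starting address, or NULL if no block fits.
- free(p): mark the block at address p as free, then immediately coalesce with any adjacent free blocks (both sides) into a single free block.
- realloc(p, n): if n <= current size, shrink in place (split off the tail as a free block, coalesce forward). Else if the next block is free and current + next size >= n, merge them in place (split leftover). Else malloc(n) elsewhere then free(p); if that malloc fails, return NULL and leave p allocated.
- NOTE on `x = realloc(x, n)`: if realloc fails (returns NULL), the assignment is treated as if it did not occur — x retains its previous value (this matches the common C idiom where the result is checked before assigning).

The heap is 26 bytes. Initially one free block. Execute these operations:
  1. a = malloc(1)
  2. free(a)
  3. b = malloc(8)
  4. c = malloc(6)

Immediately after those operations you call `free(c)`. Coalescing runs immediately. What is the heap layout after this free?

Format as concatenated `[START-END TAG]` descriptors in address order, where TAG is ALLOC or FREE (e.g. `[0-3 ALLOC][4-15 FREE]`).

Answer: [0-7 ALLOC][8-25 FREE]

Derivation:
Op 1: a = malloc(1) -> a = 0; heap: [0-0 ALLOC][1-25 FREE]
Op 2: free(a) -> (freed a); heap: [0-25 FREE]
Op 3: b = malloc(8) -> b = 0; heap: [0-7 ALLOC][8-25 FREE]
Op 4: c = malloc(6) -> c = 8; heap: [0-7 ALLOC][8-13 ALLOC][14-25 FREE]
free(c): c = 8 -> block [8-13 ALLOC]; mark free, coalesce with adjacent free neighbors -> [0-7 ALLOC][8-25 FREE]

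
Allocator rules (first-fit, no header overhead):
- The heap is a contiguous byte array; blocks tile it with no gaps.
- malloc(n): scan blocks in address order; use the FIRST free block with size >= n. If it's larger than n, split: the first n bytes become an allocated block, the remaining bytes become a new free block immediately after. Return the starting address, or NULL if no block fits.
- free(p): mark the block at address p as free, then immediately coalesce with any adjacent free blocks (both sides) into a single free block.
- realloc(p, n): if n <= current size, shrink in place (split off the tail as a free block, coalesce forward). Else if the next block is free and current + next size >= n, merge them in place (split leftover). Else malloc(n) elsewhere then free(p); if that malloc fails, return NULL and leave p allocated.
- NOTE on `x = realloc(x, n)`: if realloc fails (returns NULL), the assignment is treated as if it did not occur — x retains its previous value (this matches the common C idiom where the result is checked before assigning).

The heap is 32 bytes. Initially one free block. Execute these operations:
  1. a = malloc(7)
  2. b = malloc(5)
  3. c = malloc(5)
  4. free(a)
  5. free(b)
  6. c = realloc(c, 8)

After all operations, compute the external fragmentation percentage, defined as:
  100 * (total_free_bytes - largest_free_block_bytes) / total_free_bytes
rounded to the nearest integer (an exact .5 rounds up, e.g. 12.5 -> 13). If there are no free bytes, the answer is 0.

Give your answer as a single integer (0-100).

Answer: 50

Derivation:
Op 1: a = malloc(7) -> a = 0; heap: [0-6 ALLOC][7-31 FREE]
Op 2: b = malloc(5) -> b = 7; heap: [0-6 ALLOC][7-11 ALLOC][12-31 FREE]
Op 3: c = malloc(5) -> c = 12; heap: [0-6 ALLOC][7-11 ALLOC][12-16 ALLOC][17-31 FREE]
Op 4: free(a) -> (freed a); heap: [0-6 FREE][7-11 ALLOC][12-16 ALLOC][17-31 FREE]
Op 5: free(b) -> (freed b); heap: [0-11 FREE][12-16 ALLOC][17-31 FREE]
Op 6: c = realloc(c, 8) -> c = 12; heap: [0-11 FREE][12-19 ALLOC][20-31 FREE]
Free blocks: [12 12] total_free=24 largest=12 -> 100*(24-12)/24 = 1200/24 = 50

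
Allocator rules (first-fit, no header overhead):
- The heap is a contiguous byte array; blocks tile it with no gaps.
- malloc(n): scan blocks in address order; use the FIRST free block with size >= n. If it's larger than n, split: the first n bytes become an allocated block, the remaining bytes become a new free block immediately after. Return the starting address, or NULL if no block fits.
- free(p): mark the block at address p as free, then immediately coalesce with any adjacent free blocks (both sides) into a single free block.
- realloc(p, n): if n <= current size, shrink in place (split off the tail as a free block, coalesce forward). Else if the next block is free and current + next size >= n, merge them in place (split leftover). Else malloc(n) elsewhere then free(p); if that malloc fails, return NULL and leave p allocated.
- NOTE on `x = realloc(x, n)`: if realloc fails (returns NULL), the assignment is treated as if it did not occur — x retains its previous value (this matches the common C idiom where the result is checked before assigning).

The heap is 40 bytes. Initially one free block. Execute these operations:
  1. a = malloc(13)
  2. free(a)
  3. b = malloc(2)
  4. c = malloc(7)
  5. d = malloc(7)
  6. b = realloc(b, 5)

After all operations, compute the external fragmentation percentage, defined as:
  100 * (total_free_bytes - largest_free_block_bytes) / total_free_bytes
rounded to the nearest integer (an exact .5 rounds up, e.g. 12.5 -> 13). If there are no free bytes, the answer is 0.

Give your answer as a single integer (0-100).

Op 1: a = malloc(13) -> a = 0; heap: [0-12 ALLOC][13-39 FREE]
Op 2: free(a) -> (freed a); heap: [0-39 FREE]
Op 3: b = malloc(2) -> b = 0; heap: [0-1 ALLOC][2-39 FREE]
Op 4: c = malloc(7) -> c = 2; heap: [0-1 ALLOC][2-8 ALLOC][9-39 FREE]
Op 5: d = malloc(7) -> d = 9; heap: [0-1 ALLOC][2-8 ALLOC][9-15 ALLOC][16-39 FREE]
Op 6: b = realloc(b, 5) -> b = 16; heap: [0-1 FREE][2-8 ALLOC][9-15 ALLOC][16-20 ALLOC][21-39 FREE]
Free blocks: [2 19] total_free=21 largest=19 -> 100*(21-19)/21 = 200/21 ≈ 9.524 -> rounds to 10

Answer: 10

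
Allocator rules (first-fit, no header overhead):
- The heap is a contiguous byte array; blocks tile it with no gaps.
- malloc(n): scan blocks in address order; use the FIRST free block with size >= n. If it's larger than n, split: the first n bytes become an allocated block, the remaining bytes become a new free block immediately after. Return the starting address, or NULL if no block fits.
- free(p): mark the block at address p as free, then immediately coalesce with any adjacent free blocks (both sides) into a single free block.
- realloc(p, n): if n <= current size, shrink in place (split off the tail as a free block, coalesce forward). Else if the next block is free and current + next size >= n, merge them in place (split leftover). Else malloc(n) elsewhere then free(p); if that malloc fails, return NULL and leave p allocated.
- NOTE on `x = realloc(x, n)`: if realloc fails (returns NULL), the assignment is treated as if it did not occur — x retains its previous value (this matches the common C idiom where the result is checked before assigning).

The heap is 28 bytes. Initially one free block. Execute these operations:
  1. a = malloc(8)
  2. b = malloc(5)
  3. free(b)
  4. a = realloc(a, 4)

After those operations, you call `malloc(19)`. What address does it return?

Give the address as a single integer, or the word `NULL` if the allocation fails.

Op 1: a = malloc(8) -> a = 0; heap: [0-7 ALLOC][8-27 FREE]
Op 2: b = malloc(5) -> b = 8; heap: [0-7 ALLOC][8-12 ALLOC][13-27 FREE]
Op 3: free(b) -> (freed b); heap: [0-7 ALLOC][8-27 FREE]
Op 4: a = realloc(a, 4) -> a = 0; heap: [0-3 ALLOC][4-27 FREE]
malloc(19): first-fit scan over [0-3 ALLOC][4-27 FREE] -> 4

Answer: 4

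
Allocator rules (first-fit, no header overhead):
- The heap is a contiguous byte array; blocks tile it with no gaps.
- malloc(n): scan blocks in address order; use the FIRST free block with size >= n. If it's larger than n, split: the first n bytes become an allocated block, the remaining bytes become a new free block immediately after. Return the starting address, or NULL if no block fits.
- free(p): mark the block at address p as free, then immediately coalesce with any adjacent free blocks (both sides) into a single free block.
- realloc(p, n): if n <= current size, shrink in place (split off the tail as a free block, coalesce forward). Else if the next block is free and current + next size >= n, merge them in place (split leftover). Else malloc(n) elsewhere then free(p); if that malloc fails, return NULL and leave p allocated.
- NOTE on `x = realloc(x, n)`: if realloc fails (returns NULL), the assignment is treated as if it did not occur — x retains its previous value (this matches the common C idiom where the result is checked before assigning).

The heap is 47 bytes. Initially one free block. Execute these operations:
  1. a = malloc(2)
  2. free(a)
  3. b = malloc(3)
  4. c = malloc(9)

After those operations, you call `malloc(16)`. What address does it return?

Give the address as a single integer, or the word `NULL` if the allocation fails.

Answer: 12

Derivation:
Op 1: a = malloc(2) -> a = 0; heap: [0-1 ALLOC][2-46 FREE]
Op 2: free(a) -> (freed a); heap: [0-46 FREE]
Op 3: b = malloc(3) -> b = 0; heap: [0-2 ALLOC][3-46 FREE]
Op 4: c = malloc(9) -> c = 3; heap: [0-2 ALLOC][3-11 ALLOC][12-46 FREE]
malloc(16): first-fit scan over [0-2 ALLOC][3-11 ALLOC][12-46 FREE] -> 12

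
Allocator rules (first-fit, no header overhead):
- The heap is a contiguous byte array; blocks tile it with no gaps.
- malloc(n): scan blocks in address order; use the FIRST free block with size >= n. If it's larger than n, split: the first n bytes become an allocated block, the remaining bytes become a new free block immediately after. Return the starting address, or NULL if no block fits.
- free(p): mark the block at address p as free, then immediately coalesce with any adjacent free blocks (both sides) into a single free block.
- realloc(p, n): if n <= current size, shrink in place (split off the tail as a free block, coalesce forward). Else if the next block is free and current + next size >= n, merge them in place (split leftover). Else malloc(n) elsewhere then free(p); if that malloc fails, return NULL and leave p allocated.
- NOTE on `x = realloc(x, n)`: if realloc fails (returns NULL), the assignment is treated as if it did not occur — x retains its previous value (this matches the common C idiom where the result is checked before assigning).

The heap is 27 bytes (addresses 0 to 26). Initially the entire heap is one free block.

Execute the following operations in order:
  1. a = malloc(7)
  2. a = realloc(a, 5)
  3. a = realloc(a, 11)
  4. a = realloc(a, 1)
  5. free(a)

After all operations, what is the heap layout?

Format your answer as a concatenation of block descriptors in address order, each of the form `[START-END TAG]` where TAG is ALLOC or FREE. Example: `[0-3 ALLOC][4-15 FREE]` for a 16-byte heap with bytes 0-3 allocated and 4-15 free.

Op 1: a = malloc(7) -> a = 0; heap: [0-6 ALLOC][7-26 FREE]
Op 2: a = realloc(a, 5) -> a = 0; heap: [0-4 ALLOC][5-26 FREE]
Op 3: a = realloc(a, 11) -> a = 0; heap: [0-10 ALLOC][11-26 FREE]
Op 4: a = realloc(a, 1) -> a = 0; heap: [0-0 ALLOC][1-26 FREE]
Op 5: free(a) -> (freed a); heap: [0-26 FREE]

Answer: [0-26 FREE]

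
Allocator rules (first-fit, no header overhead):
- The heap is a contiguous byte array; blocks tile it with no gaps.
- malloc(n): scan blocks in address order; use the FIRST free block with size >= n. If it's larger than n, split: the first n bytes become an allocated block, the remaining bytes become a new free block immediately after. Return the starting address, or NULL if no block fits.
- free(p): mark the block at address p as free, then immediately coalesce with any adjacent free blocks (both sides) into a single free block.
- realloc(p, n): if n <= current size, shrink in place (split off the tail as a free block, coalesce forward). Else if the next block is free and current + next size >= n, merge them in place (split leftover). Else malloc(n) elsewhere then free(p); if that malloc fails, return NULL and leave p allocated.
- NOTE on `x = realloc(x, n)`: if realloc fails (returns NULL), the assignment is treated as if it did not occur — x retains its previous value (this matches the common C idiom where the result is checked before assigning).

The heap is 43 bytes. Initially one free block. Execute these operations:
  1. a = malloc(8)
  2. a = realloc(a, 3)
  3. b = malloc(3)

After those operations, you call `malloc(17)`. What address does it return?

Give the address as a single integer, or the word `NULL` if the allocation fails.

Op 1: a = malloc(8) -> a = 0; heap: [0-7 ALLOC][8-42 FREE]
Op 2: a = realloc(a, 3) -> a = 0; heap: [0-2 ALLOC][3-42 FREE]
Op 3: b = malloc(3) -> b = 3; heap: [0-2 ALLOC][3-5 ALLOC][6-42 FREE]
malloc(17): first-fit scan over [0-2 ALLOC][3-5 ALLOC][6-42 FREE] -> 6

Answer: 6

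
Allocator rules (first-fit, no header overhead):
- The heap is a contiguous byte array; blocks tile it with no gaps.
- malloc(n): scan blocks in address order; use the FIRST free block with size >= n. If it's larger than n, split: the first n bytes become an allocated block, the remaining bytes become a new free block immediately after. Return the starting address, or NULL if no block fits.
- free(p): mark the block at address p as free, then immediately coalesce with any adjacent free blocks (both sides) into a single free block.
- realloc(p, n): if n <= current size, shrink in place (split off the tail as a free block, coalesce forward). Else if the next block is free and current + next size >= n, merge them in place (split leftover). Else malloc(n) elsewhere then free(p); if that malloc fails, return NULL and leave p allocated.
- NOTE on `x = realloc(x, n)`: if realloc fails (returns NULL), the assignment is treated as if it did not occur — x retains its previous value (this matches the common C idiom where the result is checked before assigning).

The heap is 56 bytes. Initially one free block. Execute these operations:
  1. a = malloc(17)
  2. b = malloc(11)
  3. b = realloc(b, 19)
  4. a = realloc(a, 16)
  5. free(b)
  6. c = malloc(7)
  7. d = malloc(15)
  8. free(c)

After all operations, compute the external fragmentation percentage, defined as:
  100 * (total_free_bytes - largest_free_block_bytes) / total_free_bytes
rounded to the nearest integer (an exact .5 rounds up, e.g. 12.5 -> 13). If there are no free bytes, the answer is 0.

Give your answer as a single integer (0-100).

Op 1: a = malloc(17) -> a = 0; heap: [0-16 ALLOC][17-55 FREE]
Op 2: b = malloc(11) -> b = 17; heap: [0-16 ALLOC][17-27 ALLOC][28-55 FREE]
Op 3: b = realloc(b, 19) -> b = 17; heap: [0-16 ALLOC][17-35 ALLOC][36-55 FREE]
Op 4: a = realloc(a, 16) -> a = 0; heap: [0-15 ALLOC][16-16 FREE][17-35 ALLOC][36-55 FREE]
Op 5: free(b) -> (freed b); heap: [0-15 ALLOC][16-55 FREE]
Op 6: c = malloc(7) -> c = 16; heap: [0-15 ALLOC][16-22 ALLOC][23-55 FREE]
Op 7: d = malloc(15) -> d = 23; heap: [0-15 ALLOC][16-22 ALLOC][23-37 ALLOC][38-55 FREE]
Op 8: free(c) -> (freed c); heap: [0-15 ALLOC][16-22 FREE][23-37 ALLOC][38-55 FREE]
Free blocks: [7 18] total_free=25 largest=18 -> 100*(25-18)/25 = 700/25 = 28

Answer: 28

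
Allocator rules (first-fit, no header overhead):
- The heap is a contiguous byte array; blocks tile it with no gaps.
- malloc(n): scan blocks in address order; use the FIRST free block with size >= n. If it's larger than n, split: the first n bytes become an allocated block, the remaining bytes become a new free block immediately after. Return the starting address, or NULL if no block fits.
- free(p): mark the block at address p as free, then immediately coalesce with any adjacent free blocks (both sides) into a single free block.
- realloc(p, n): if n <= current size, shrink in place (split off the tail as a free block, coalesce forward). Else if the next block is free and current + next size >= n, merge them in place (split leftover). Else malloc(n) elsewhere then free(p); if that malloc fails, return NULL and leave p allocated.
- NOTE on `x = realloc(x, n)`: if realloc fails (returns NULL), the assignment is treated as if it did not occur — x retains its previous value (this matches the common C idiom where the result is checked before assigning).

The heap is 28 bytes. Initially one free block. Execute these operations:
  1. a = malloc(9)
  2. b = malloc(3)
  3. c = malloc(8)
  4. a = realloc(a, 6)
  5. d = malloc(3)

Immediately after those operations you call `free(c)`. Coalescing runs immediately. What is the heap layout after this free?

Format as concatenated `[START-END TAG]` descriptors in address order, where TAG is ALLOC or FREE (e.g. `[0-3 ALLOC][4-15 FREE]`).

Op 1: a = malloc(9) -> a = 0; heap: [0-8 ALLOC][9-27 FREE]
Op 2: b = malloc(3) -> b = 9; heap: [0-8 ALLOC][9-11 ALLOC][12-27 FREE]
Op 3: c = malloc(8) -> c = 12; heap: [0-8 ALLOC][9-11 ALLOC][12-19 ALLOC][20-27 FREE]
Op 4: a = realloc(a, 6) -> a = 0; heap: [0-5 ALLOC][6-8 FREE][9-11 ALLOC][12-19 ALLOC][20-27 FREE]
Op 5: d = malloc(3) -> d = 6; heap: [0-5 ALLOC][6-8 ALLOC][9-11 ALLOC][12-19 ALLOC][20-27 FREE]
free(c): c = 12 -> block [12-19 ALLOC]; mark free, coalesce with adjacent free neighbors -> [0-5 ALLOC][6-8 ALLOC][9-11 ALLOC][12-27 FREE]

Answer: [0-5 ALLOC][6-8 ALLOC][9-11 ALLOC][12-27 FREE]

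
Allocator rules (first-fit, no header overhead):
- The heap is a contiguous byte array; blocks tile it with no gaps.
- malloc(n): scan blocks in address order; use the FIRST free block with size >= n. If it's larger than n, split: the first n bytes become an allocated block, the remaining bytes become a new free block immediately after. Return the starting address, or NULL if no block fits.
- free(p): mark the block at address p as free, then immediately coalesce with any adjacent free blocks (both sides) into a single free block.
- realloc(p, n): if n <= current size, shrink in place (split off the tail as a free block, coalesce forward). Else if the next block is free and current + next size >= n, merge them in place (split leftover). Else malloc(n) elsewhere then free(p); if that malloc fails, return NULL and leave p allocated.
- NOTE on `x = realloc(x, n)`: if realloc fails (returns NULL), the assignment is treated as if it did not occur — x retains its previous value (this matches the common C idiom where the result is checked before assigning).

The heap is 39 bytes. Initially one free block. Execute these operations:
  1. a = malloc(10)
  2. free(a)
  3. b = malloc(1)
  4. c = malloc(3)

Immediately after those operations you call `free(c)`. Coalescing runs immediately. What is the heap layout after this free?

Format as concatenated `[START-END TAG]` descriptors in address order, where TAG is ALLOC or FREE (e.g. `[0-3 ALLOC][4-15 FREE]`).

Op 1: a = malloc(10) -> a = 0; heap: [0-9 ALLOC][10-38 FREE]
Op 2: free(a) -> (freed a); heap: [0-38 FREE]
Op 3: b = malloc(1) -> b = 0; heap: [0-0 ALLOC][1-38 FREE]
Op 4: c = malloc(3) -> c = 1; heap: [0-0 ALLOC][1-3 ALLOC][4-38 FREE]
free(c): c = 1 -> block [1-3 ALLOC]; mark free, coalesce with adjacent free neighbors -> [0-0 ALLOC][1-38 FREE]

Answer: [0-0 ALLOC][1-38 FREE]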